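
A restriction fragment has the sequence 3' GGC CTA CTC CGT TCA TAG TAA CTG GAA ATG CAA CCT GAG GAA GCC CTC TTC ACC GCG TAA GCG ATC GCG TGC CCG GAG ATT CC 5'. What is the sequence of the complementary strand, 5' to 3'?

5'-CCGGATGAGGCAAGTATCATTGACCTTTACGTTGGACTCCTTCGGGAGAAGTGGCGCATTCGCTAGCGCACGGGCCTCTAAGG-3'

The strand is given 3'→5', so its complement runs 5'→3' in the same left-to-right order: pair each base A↔T, G↔C.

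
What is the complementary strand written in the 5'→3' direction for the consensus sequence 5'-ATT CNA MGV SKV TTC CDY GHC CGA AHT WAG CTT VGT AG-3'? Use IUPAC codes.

Standard pairs A↔T, G↔C; ambiguity codes pair Y↔R, M↔K, W↔W, S↔S, D↔H, V↔B, N↔N. Complement (TAAGNTKCBSMBAAGGHRCDGGCTTDAWTCGAABCATC), then reverse for 5'→3'.

5'-CTACBAAGCTWADTTCGGDCRHGGAABMSBCKTNGAAT-3'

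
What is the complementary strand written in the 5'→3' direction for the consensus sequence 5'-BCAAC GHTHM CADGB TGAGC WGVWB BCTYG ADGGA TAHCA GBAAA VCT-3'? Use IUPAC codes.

Standard pairs A↔T, G↔C; ambiguity codes pair Y↔R, M↔K, W↔W, B↔V, D↔H. Complement (VGTTGCDADKGTHCVACTCGWCBWVVGARCTHCCTATDGTCVTTTBGA), then reverse for 5'→3'.

5'-AGBTTTVCTGDTATCCHTCRAGVVWBCWGCTCAVCHTGKDADCGTTGV-3'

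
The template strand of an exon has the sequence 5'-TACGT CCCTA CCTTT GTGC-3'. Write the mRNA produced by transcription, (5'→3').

RNA polymerase reads the template 3'→5' and synthesizes mRNA 5'→3' by base-pairing (A→U, T→A, G↔C). The complement of the template is ATGCAGGGATGGAAACACG; antiparallel, so 5'→3' the coding strand is GCACAAAGGTAGGGACGTA. Replace T with U for the mRNA.

5'-GCACAAAGGUAGGGACGUA-3'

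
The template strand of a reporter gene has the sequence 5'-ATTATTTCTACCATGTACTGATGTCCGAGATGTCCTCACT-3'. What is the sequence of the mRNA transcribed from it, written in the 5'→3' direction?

The mRNA has the sequence of the coding strand (reverse complement of the template) with T→U. Reverse complement of ATTATTTCTACCATGTACTGATGTCCGAGATGTCCTCACT is AGTGAGGACATCTCGGACATCAGTACATGGTAGAAATAAT; then T→U.

5'-AGUGAGGACAUCUCGGACAUCAGUACAUGGUAGAAAUAAU-3'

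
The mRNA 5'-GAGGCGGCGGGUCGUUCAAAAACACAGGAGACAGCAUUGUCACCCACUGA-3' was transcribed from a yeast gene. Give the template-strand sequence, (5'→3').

Replace U with T to get the coding DNA strand: GAGGCGGCGGGTCGTTCAAAAACACAGGAGACAGCATTGTCACCCACTGA. The template strand is its reverse complement (complement CTCCGCCGCCCAGCAAGTTTTTGTGTCCTCTGTCGTAACAGTGGGTGACT, then reverse).

5'-TCAGTGGGTGACAATGCTGTCTCCTGTGTTTTTGAACGACCCGCCGCCTC-3'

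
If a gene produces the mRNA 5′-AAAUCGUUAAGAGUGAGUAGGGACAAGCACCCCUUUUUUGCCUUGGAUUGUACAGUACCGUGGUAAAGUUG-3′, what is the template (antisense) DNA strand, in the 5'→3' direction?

Replace U with T to get the coding DNA strand: AAATCGTTAAGAGTGAGTAGGGACAAGCACCCCTTTTTTGCCTTGGATTGTACAGTACCGTGGTAAAGTTG. The template strand is its reverse complement (complement TTTAGCAATTCTCACTCATCCCTGTTCGTGGGGAAAAAACGGAACCTAACATGTCATGGCACCATTTCAAC, then reverse).

5'-CAACTTTACCACGGTACTGTACAATCCAAGGCAAAAAAGGGGTGCTTGTCCCTACTCACTCTTAACGATTT-3'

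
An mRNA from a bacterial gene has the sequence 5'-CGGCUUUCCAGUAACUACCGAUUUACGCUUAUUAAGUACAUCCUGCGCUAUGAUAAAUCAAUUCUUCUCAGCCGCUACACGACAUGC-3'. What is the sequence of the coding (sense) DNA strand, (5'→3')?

The coding DNA strand has the same 5'→3' sequence as the mRNA with U replaced by T.

5'-CGGCTTTCCAGTAACTACCGATTTACGCTTATTAAGTACATCCTGCGCTATGATAAATCAATTCTTCTCAGCCGCTACACGACATGC-3'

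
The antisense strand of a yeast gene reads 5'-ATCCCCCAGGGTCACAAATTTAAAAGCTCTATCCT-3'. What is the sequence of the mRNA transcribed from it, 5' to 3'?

5'-AGGAUAGAGCUUUUAAAUUUGUGACCCUGGGGGAU-3'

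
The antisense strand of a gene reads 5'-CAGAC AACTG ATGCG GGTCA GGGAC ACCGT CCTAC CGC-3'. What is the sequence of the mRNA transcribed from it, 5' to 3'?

5'-GCGGUAGGACGGUGUCCCUGACCCGCAUCAGUUGUCUG-3'

RNA polymerase reads the template 3'→5' and synthesizes mRNA 5'→3' by base-pairing (A→U, T→A, G↔C). The complement of the template is GTCTGTTGACTACGCCCAGTCCCTGTGGCAGGATGGCG; antiparallel, so 5'→3' the coding strand is GCGGTAGGACGGTGTCCCTGACCCGCATCAGTTGTCTG. Replace T with U for the mRNA.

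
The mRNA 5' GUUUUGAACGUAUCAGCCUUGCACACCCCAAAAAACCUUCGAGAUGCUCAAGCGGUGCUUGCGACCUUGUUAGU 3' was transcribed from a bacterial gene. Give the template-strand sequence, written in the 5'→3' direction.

Replace U with T to get the coding DNA strand: GTTTTGAACGTATCAGCCTTGCACACCCCAAAAAACCTTCGAGATGCTCAAGCGGTGCTTGCGACCTTGTTAGT. The template strand is its reverse complement (complement CAAAACTTGCATAGTCGGAACGTGTGGGGTTTTTTGGAAGCTCTACGAGTTCGCCACGAACGCTGGAACAATCA, then reverse).

5'-ACTAACAAGGTCGCAAGCACCGCTTGAGCATCTCGAAGGTTTTTTGGGGTGTGCAAGGCTGATACGTTCAAAAC-3'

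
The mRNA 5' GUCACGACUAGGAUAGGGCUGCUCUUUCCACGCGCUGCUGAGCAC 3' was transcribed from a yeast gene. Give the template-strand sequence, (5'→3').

5'-GTGCTCAGCAGCGCGTGGAAAGAGCAGCCCTATCCTAGTCGTGAC-3'

Replace U with T to get the coding DNA strand: GTCACGACTAGGATAGGGCTGCTCTTTCCACGCGCTGCTGAGCAC. The template strand is its reverse complement (complement CAGTGCTGATCCTATCCCGACGAGAAAGGTGCGCGACGACTCGTG, then reverse).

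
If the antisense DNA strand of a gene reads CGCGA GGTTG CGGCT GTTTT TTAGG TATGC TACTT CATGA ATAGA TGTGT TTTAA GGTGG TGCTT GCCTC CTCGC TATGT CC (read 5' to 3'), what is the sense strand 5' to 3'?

The coding strand is complementary and antiparallel to the template: take the complement (A↔T, G↔C) and reverse.

5'-GGACATAGCGAGGAGGCAAGCACCACCTTAAAACACATCTATTCATGAAGTAGCATACCTAAAAAACAGCCGCAACCTCGCG-3'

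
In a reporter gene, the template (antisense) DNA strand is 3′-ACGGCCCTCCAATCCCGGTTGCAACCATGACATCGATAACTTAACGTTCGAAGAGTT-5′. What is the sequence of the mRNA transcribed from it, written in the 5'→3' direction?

Reading the template 3'→5' as shown, RNA polymerase pairs each base (A→U, T→A, G↔C) to build mRNA 5'→3' directly.

5'-UGCCGGGAGGUUAGGGCCAACGUUGGUACUGUAGCUAUUGAAUUGCAAGCUUCUCAA-3'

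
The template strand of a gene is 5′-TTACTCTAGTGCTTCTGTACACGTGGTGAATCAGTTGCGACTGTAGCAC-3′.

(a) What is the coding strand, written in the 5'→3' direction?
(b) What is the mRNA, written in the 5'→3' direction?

(a) 5'-GTGCTACAGTCGCAACTGATTCACCACGTGTACAGAAGCACTAGAGTAA-3'
(b) 5'-GUGCUACAGUCGCAACUGAUUCACCACGUGUACAGAAGCACUAGAGUAA-3'

(a) The coding strand is the reverse complement of the template: complement AATGAGATCACGAAGACATGTGCACCACTTAGTCAACGCTGACATCGTG, then reverse.
(b) mRNA has the coding-strand sequence with T→U.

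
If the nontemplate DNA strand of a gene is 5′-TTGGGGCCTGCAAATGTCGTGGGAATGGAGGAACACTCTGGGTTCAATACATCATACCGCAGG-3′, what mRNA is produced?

mRNA has the coding-strand sequence with U in place of T.

5'-UUGGGGCCUGCAAAUGUCGUGGGAAUGGAGGAACACUCUGGGUUCAAUACAUCAUACCGCAGG-3'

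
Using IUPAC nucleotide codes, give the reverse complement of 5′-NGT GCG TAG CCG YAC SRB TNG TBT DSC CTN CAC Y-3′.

Standard pairs A↔T, G↔C; ambiguity codes pair R↔Y, S↔S, B↔V, D↔H, N↔N. Complement (NCACGCATCGGCRTGSYVANCAVAHSGGANGTGR), then reverse for 5'→3'.

5'-RGTGNAGGSHAVACNAVYSGTRCGGCTACGCACN-3'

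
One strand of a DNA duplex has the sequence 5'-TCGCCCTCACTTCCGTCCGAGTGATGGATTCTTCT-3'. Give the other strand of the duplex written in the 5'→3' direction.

5′-AGAAGAATCCATCACTCGGACGGAAGTGAGGGCGA-3′

Pairing A↔T and G↔C gives AGCGGGAGTGAAGGCAGGCTCACTACCTAAGAAGA, running 3'→5'. Reverse for the 5'→3' convention.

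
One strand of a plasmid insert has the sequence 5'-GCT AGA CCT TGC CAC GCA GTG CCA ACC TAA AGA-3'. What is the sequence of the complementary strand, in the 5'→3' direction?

5'-TCTTTAGGTTGGCACTGCGTGGCAAGGTCTAGC-3'

Pairing A↔T and G↔C gives CGATCTGGAACGGTGCGTCACGGTTGGATTTCT, running 3'→5'. Reverse for the 5'→3' convention.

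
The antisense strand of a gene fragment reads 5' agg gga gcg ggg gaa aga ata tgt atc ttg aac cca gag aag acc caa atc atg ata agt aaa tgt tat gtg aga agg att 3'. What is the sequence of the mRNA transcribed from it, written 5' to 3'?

5'-AAUCCUUCUCACAUAACAUUUACUUAUCAUGAUUUGGGUCUUCUCUGGGUUCAAGAUACAUAUUCUUUCCCCCGCUCCCCU-3'

RNA polymerase reads the template 3'→5' and synthesizes mRNA 5'→3' by base-pairing (A→U, T→A, G↔C). The complement of the template is TCCCCTCGCCCCCTTTCTTATACATAGAACTTGGGTCTCTTCTGGGTTTAGTACTATTCATTTACAATACACTCTTCCTAA; antiparallel, so 5'→3' the coding strand is AATCCTTCTCACATAACATTTACTTATCATGATTTGGGTCTTCTCTGGGTTCAAGATACATATTCTTTCCCCCGCTCCCCT. Replace T with U for the mRNA.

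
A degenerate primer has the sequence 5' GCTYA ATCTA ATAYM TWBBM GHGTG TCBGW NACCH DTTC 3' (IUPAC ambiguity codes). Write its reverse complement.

5'-GAAHDGGTNWCVGACACDCKVVWAKRTATTAGATTRAGC-3'

Standard pairs A↔T, G↔C; ambiguity codes pair Y↔R, M↔K, W↔W, B↔V, D↔H, N↔N. Complement (CGARTTAGATTATRKAWVVKCDCACAGVCWNTGGDHAAG), then reverse for 5'→3'.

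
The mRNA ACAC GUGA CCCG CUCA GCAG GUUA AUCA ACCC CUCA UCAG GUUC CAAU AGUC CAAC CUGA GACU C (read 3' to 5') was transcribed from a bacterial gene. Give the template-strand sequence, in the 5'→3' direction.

Written 5'→3' the mRNA is CUCAGAGUCCAACCUGAUAACCUUGGACUACUCCCCAACUAAUUGGACGACUCGCCCAGUGCACA, so the coding DNA strand is CTCAGAGTCCAACCTGATAACCTTGGACTACTCCCCAACTAATTGGACGACTCGCCCAGTGCACA. The template is its reverse complement.

5′-TGTGCACTGGGCGAGTCGTCCAATTAGTTGGGGAGTAGTCCAAGGTTATCAGGTTGGACTCTGAG-3′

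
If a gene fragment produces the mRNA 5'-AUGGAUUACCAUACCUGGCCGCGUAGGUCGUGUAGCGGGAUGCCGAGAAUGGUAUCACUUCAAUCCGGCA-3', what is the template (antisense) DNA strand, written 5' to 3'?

5'-TGCCGGATTGAAGTGATACCATTCTCGGCATCCCGCTACACGACCTACGCGGCCAGGTATGGTAATCCAT-3'

Replace U with T to get the coding DNA strand: ATGGATTACCATACCTGGCCGCGTAGGTCGTGTAGCGGGATGCCGAGAATGGTATCACTTCAATCCGGCA. The template strand is its reverse complement (complement TACCTAATGGTATGGACCGGCGCATCCAGCACATCGCCCTACGGCTCTTACCATAGTGAAGTTAGGCCGT, then reverse).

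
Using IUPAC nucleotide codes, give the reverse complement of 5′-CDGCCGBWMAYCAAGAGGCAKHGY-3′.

Standard pairs A↔T, G↔C; ambiguity codes pair Y↔R, M↔K, W↔W, B↔V, D↔H. Complement (GHCGGCVWKTRGTTCTCCGTMDCR), then reverse for 5'→3'.

5'-RCDMTGCCTCTTGRTKWVCGGCHG-3'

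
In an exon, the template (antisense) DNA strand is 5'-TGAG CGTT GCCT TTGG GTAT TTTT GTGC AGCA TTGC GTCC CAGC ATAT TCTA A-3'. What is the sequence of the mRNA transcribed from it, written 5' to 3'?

5′-UUAGAAUAUGCUGGGACGCAAUGCUGCACAAAAAUACCCAAAGGCAACGCUCA-3′

The mRNA has the sequence of the coding strand (reverse complement of the template) with T→U. Reverse complement of TGAGCGTTGCCTTTGGGTATTTTTGTGCAGCATTGCGTCCCAGCATATTCTAA is TTAGAATATGCTGGGACGCAATGCTGCACAAAAATACCCAAAGGCAACGCTCA; then T→U.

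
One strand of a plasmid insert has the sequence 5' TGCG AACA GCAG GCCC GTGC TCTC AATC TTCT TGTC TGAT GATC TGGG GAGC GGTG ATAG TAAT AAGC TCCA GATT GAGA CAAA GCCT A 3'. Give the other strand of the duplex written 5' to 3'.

5'-TAGGCTTTGTCTCAATCTGGAGCTTATTACTATCACCGCTCCCCAGATCATCAGACAAGAAGATTGAGAGCACGGGCCTGCTGTTCGCA-3'

Pairing A↔T and G↔C gives ACGCTTGTCGTCCGGGCACGAGAGTTAGAAGAACAGACTACTAGACCCCTCGCCACTATCATTATTCGAGGTCTAACTCTGTTTCGGAT, running 3'→5'. Reverse for the 5'→3' convention.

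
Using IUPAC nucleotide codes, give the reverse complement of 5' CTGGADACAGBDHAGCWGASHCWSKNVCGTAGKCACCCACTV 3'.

Standard pairs A↔T, G↔C; ambiguity codes pair K↔M, W↔W, S↔S, B↔V, D↔H, N↔N. Complement (GACCTHTGTCVHDTCGWCTSDGWSMNBGCATCMGTGGGTGAB), then reverse for 5'→3'.

5'-BAGTGGGTGMCTACGBNMSWGDSTCWGCTDHVCTGTHTCCAG-3'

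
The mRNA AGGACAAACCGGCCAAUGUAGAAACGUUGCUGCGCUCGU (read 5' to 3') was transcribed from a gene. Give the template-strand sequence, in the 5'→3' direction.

Replace U with T to get the coding DNA strand: AGGACAAACCGGCCAATGTAGAAACGTTGCTGCGCTCGT. The template strand is its reverse complement (complement TCCTGTTTGGCCGGTTACATCTTTGCAACGACGCGAGCA, then reverse).

5′-ACGAGCGCAGCAACGTTTCTACATTGGCCGGTTTGTCCT-3′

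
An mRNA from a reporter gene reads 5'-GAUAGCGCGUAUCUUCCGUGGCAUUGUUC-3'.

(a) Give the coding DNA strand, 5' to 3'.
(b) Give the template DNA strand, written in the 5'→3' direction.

(a) The coding strand matches the mRNA with U→T.
(b) The template strand is the reverse complement of the coding strand.

(a) 5'-GATAGCGCGTATCTTCCGTGGCATTGTTC-3'
(b) 5'-GAACAATGCCACGGAAGATACGCGCTATC-3'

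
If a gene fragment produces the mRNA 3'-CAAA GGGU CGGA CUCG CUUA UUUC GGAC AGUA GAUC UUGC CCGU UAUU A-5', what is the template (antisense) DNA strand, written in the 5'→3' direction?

5'-GTTTCCCAGCCTGAGCGAATAAAGCCTGTCATCTAGAACGGGCAATAAT-3'

Written 5'→3' the mRNA is AUUAUUGCCCGUUCUAGAUGACAGGCUUUAUUCGCUCAGGCUGGGAAAC, so the coding DNA strand is ATTATTGCCCGTTCTAGATGACAGGCTTTATTCGCTCAGGCTGGGAAAC. The template is its reverse complement.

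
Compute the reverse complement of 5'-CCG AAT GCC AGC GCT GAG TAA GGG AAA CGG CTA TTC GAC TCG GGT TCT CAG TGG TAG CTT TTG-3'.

5'-CAAAAGCTACCACTGAGAACCCGAGTCGAATAGCCGTTTCCCTTACTCAGCGCTGGCATTCGG-3'

Reading the sequence 3'→5' and pairing each base (A↔T, G↔C) gives the reverse complement directly.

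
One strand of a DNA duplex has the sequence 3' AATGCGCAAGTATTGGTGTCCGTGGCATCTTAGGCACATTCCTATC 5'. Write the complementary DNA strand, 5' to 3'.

5'-TTACGCGTTCATAACCACAGGCACCGTAGAATCCGTGTAAGGATAG-3'

The strand is given 3'→5', so its complement runs 5'→3' in the same left-to-right order: pair each base A↔T, G↔C.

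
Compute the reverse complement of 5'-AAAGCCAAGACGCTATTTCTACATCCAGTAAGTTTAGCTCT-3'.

Complement each base (A↔T, G↔C): TTTCGGTTCTGCGATAAAGATGTAGGTCATTCAAATCGAGA. Then reverse.

5'-AGAGCTAAACTTACTGGATGTAGAAATAGCGTCTTGGCTTT-3'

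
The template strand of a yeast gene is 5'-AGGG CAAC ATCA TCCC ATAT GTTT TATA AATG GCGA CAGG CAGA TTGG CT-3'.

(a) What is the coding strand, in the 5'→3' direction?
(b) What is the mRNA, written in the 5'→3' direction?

(a) 5'-AGCCAATCTGCCTGTCGCCATTTATAAAACATATGGGATGATGTTGCCCT-3'
(b) 5'-AGCCAAUCUGCCUGUCGCCAUUUAUAAAACAUAUGGGAUGAUGUUGCCCU-3'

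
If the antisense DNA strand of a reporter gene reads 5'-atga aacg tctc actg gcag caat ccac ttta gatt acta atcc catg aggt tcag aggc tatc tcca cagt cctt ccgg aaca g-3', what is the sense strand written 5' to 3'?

5'-CTGTTCCGGAAGGACTGTGGAGATAGCCTCTGAACCTCATGGGATTAGTAATCTAAAGTGGATTGCTGCCAGTGAGACGTTTCAT-3'

The coding strand is complementary and antiparallel to the template: take the complement (A↔T, G↔C) and reverse.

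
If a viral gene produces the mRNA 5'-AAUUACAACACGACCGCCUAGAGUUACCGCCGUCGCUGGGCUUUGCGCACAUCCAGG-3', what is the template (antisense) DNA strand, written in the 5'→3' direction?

5'-CCTGGATGTGCGCAAAGCCCAGCGACGGCGGTAACTCTAGGCGGTCGTGTTGTAATT-3'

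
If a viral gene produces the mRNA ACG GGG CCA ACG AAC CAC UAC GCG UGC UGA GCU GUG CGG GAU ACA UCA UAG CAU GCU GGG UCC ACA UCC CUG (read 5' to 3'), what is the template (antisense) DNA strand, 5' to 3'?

Replace U with T to get the coding DNA strand: ACGGGGCCAACGAACCACTACGCGTGCTGAGCTGTGCGGGATACATCATAGCATGCTGGGTCCACATCCCTG. The template strand is its reverse complement (complement TGCCCCGGTTGCTTGGTGATGCGCACGACTCGACACGCCCTATGTAGTATCGTACGACCCAGGTGTAGGGAC, then reverse).

5'-CAGGGATGTGGACCCAGCATGCTATGATGTATCCCGCACAGCTCAGCACGCGTAGTGGTTCGTTGGCCCCGT-3'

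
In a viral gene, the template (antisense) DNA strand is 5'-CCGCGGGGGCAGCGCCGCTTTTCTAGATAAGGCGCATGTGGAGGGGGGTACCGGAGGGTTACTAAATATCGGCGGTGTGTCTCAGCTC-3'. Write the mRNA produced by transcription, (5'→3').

The mRNA has the sequence of the coding strand (reverse complement of the template) with T→U. Reverse complement of CCGCGGGGGCAGCGCCGCTTTTCTAGATAAGGCGCATGTGGAGGGGGGTACCGGAGGGTTACTAAATATCGGCGGTGTGTCTCAGCTC is GAGCTGAGACACACCGCCGATATTTAGTAACCCTCCGGTACCCCCCTCCACATGCGCCTTATCTAGAAAAGCGGCGCTGCCCCCGCGG; then T→U.

5'-GAGCUGAGACACACCGCCGAUAUUUAGUAACCCUCCGGUACCCCCCUCCACAUGCGCCUUAUCUAGAAAAGCGGCGCUGCCCCCGCGG-3'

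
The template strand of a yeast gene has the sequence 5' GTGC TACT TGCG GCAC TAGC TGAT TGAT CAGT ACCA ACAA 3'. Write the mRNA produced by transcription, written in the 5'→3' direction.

RNA polymerase reads the template 3'→5' and synthesizes mRNA 5'→3' by base-pairing (A→U, T→A, G↔C). The complement of the template is CACGATGAACGCCGTGATCGACTAACTAGTCATGGTTGTT; antiparallel, so 5'→3' the coding strand is TTGTTGGTACTGATCAATCAGCTAGTGCCGCAAGTAGCAC. Replace T with U for the mRNA.

5'-UUGUUGGUACUGAUCAAUCAGCUAGUGCCGCAAGUAGCAC-3'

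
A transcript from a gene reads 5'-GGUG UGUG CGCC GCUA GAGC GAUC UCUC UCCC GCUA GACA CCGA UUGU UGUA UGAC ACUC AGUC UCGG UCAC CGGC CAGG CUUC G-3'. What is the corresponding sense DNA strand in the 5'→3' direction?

5'-GGTGTGTGCGCCGCTAGAGCGATCTCTCTCCCGCTAGACACCGATTGTTGTATGACACTCAGTCTCGGTCACCGGCCAGGCTTCG-3'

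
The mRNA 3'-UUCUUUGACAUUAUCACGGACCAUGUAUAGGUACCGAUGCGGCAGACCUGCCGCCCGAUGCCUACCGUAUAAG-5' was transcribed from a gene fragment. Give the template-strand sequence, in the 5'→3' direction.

Written 5'→3' the mRNA is GAAUAUGCCAUCCGUAGCCCGCCGUCCAGACGGCGUAGCCAUGGAUAUGUACCAGGCACUAUUACAGUUUCUU, so the coding DNA strand is GAATATGCCATCCGTAGCCCGCCGTCCAGACGGCGTAGCCATGGATATGTACCAGGCACTATTACAGTTTCTT. The template is its reverse complement.

5'-AAGAAACTGTAATAGTGCCTGGTACATATCCATGGCTACGCCGTCTGGACGGCGGGCTACGGATGGCATATTC-3'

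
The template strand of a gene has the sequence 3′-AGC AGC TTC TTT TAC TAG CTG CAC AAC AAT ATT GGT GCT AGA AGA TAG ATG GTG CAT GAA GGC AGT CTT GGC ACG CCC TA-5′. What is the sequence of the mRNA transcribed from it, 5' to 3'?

Reading the template 3'→5' as shown, RNA polymerase pairs each base (A→U, T→A, G↔C) to build mRNA 5'→3' directly.

5'-UCGUCGAAGAAAAUGAUCGACGUGUUGUUAUAACCACGAUCUUCUAUCUACCACGUACUUCCGUCAGAACCGUGCGGGAU-3'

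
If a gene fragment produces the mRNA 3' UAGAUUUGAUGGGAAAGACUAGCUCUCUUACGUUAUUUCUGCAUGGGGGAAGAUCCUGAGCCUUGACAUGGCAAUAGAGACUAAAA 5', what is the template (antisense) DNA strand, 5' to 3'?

5'-ATCTAAACTACCCTTTCTGATCGAGAGAATGCAATAAAGACGTACCCCCTTCTAGGACTCGGAACTGTACCGTTATCTCTGATTTT-3'

Written 5'→3' the mRNA is AAAAUCAGAGAUAACGGUACAGUUCCGAGUCCUAGAAGGGGGUACGUCUUUAUUGCAUUCUCUCGAUCAGAAAGGGUAGUUUAGAU, so the coding DNA strand is AAAATCAGAGATAACGGTACAGTTCCGAGTCCTAGAAGGGGGTACGTCTTTATTGCATTCTCTCGATCAGAAAGGGTAGTTTAGAT. The template is its reverse complement.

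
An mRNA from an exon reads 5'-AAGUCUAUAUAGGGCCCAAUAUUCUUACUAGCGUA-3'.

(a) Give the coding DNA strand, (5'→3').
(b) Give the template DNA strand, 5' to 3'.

(a) The coding strand matches the mRNA with U→T.
(b) The template strand is the reverse complement of the coding strand.

(a) 5'-AAGTCTATATAGGGCCCAATATTCTTACTAGCGTA-3'
(b) 5'-TACGCTAGTAAGAATATTGGGCCCTATATAGACTT-3'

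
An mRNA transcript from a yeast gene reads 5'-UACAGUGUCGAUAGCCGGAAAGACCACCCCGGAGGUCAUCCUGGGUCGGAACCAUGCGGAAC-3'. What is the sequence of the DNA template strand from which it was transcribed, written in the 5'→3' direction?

5'-GTTCCGCATGGTTCCGACCCAGGATGACCTCCGGGGTGGTCTTTCCGGCTATCGACACTGTA-3'

Replace U with T to get the coding DNA strand: TACAGTGTCGATAGCCGGAAAGACCACCCCGGAGGTCATCCTGGGTCGGAACCATGCGGAAC. The template strand is its reverse complement (complement ATGTCACAGCTATCGGCCTTTCTGGTGGGGCCTCCAGTAGGACCCAGCCTTGGTACGCCTTG, then reverse).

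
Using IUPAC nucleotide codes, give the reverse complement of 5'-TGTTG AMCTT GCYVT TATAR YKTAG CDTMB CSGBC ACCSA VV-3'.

5′-BBTSGGTGVCSGVKAHGCTAMRYTATAABRGCAAGKTCAACA-3′

Standard pairs A↔T, G↔C; ambiguity codes pair R↔Y, M↔K, S↔S, B↔V, D↔H. Complement (ACAACTKGAACGRBAATATYRMATCGHAKVGSCVGTGGSTBB), then reverse for 5'→3'.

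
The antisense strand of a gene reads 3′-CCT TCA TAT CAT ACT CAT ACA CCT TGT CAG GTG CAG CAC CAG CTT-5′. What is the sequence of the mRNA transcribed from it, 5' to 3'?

Reading the template 3'→5' as shown, RNA polymerase pairs each base (A→U, T→A, G↔C) to build mRNA 5'→3' directly.

5′-GGAAGUAUAGUAUGAGUAUGUGGAACAGUCCACGUCGUGGUCGAA-3′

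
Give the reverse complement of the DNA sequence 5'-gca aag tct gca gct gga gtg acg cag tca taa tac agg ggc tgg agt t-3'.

Complement each base (A↔T, G↔C): CGTTTCAGACGTCGACCTCACTGCGTCAGTATTATGTCCCCGACCTCAA. Then reverse.

5'-AACTCCAGCCCCTGTATTATGACTGCGTCACTCCAGCTGCAGACTTTGC-3'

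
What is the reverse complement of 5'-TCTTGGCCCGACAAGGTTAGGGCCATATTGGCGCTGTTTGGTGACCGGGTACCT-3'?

Reading the sequence 3'→5' and pairing each base (A↔T, G↔C) gives the reverse complement directly.

5'-AGGTACCCGGTCACCAAACAGCGCCAATATGGCCCTAACCTTGTCGGGCCAAGA-3'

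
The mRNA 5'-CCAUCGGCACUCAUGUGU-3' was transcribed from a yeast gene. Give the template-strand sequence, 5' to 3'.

5'-ACACATGAGTGCCGATGG-3'

Replace U with T to get the coding DNA strand: CCATCGGCACTCATGTGT. The template strand is its reverse complement (complement GGTAGCCGTGAGTACACA, then reverse).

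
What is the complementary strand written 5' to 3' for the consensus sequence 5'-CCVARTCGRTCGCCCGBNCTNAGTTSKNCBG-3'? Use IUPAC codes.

5'-CVGNMSAACTNAGNVCGGGCGAYCGAYTBGG-3'

Standard pairs A↔T, G↔C; ambiguity codes pair R↔Y, K↔M, S↔S, B↔V, N↔N. Complement (GGBTYAGCYAGCGGGCVNGANTCAASMNGVC), then reverse for 5'→3'.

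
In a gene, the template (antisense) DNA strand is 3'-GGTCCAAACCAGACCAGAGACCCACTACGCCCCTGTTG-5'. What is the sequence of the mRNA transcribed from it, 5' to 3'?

5'-CCAGGUUUGGUCUGGUCUCUGGGUGAUGCGGGGACAAC-3'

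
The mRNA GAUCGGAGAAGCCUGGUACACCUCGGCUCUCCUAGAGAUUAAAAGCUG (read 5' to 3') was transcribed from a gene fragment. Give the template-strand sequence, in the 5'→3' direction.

5'-CAGCTTTTAATCTCTAGGAGAGCCGAGGTGTACCAGGCTTCTCCGATC-3'

Replace U with T to get the coding DNA strand: GATCGGAGAAGCCTGGTACACCTCGGCTCTCCTAGAGATTAAAAGCTG. The template strand is its reverse complement (complement CTAGCCTCTTCGGACCATGTGGAGCCGAGAGGATCTCTAATTTTCGAC, then reverse).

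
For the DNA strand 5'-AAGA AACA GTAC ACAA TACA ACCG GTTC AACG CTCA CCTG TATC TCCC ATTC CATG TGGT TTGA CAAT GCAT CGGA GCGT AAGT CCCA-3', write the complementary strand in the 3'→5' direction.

3'-TTCTTTGTCATGTGTTATGTTGGCCAAGTTGCGAGTGGACATAGAGGGTAAGGTACACCAAACTGTTACGTAGCCTCGCATTCAGGGT-5'

Base-pairing A↔T, G↔C gives the complement. The complementary strand is antiparallel, so paired with a 5'→3' strand it runs 3'→5'.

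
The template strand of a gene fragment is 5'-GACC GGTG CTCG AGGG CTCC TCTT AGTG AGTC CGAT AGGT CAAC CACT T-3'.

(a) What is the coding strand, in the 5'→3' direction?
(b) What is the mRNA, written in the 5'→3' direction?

(a) The coding strand is the reverse complement of the template: complement CTGGCCACGAGCTCCCGAGGAGAATCACTCAGGCTATCCAGTTGGTGAA, then reverse.
(b) mRNA has the coding-strand sequence with T→U.

(a) 5'-AAGTGGTTGACCTATCGGACTCACTAAGAGGAGCCCTCGAGCACCGGTC-3'
(b) 5'-AAGUGGUUGACCUAUCGGACUCACUAAGAGGAGCCCUCGAGCACCGGUC-3'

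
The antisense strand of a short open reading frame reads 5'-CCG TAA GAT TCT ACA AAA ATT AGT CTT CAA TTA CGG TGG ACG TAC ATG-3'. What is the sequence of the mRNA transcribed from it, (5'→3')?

5'-CAUGUACGUCCACCGUAAUUGAAGACUAAUUUUUGUAGAAUCUUACGG-3'

The mRNA has the sequence of the coding strand (reverse complement of the template) with T→U. Reverse complement of CCGTAAGATTCTACAAAAATTAGTCTTCAATTACGGTGGACGTACATG is CATGTACGTCCACCGTAATTGAAGACTAATTTTTGTAGAATCTTACGG; then T→U.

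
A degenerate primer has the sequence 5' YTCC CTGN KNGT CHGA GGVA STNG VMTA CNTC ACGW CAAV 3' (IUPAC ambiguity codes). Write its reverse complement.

5′-BTTGWCGTGANGTAKBCNASTBCCTCDGACNMNCAGGGAR-3′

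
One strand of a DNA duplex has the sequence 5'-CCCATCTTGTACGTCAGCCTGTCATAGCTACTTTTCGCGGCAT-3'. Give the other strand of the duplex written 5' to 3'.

The complement of CCCATCTTGTACGTCAGCCTGTCATAGCTACTTTTCGCGGCAT is GGGTAGAACATGCAGTCGGACAGTATCGATGAAAAGCGCCGTA (A↔T, G↔C). DNA strands are antiparallel, so the complementary strand runs 3'→5'; reversing gives the 5'→3' form.

5′-ATGCCGCGAAAAGTAGCTATGACAGGCTGACGTACAAGATGGG-3′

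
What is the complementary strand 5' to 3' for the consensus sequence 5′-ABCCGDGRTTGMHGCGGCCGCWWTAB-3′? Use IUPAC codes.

5'-VTAWWGCGGCCGCDKCAAYCHCGGVT-3'

Standard pairs A↔T, G↔C; ambiguity codes pair R↔Y, M↔K, W↔W, B↔V, D↔H. Complement (TVGGCHCYAACKDCGCCGGCGWWATV), then reverse for 5'→3'.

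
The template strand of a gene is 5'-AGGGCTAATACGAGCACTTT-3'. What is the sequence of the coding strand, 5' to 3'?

5'-AAAGTGCTCGTATTAGCCCT-3'

The coding strand is complementary and antiparallel to the template: take the complement (A↔T, G↔C) and reverse.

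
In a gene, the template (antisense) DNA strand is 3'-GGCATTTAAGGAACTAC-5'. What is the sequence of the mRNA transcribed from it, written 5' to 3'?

5'-CCGUAAAUUCCUUGAUG-3'

Reading the template 3'→5' as shown, RNA polymerase pairs each base (A→U, T→A, G↔C) to build mRNA 5'→3' directly.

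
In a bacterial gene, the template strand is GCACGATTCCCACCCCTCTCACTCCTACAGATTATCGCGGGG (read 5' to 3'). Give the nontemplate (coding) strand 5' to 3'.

5'-CCCCGCGATAATCTGTAGGAGTGAGAGGGGTGGGAATCGTGC-3'

The coding strand is complementary and antiparallel to the template: take the complement (A↔T, G↔C) and reverse.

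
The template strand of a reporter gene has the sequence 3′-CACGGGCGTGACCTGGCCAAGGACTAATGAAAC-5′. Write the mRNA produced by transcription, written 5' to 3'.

Reading the template 3'→5' as shown, RNA polymerase pairs each base (A→U, T→A, G↔C) to build mRNA 5'→3' directly.

5'-GUGCCCGCACUGGACCGGUUCCUGAUUACUUUG-3'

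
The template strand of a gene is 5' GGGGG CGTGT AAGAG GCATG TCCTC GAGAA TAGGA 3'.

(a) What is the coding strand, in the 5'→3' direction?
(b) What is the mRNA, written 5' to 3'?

(a) The coding strand is the reverse complement of the template: complement CCCCCGCACATTCTCCGTACAGGAGCTCTTATCCT, then reverse.
(b) mRNA has the coding-strand sequence with T→U.

(a) 5'-TCCTATTCTCGAGGACATGCCTCTTACACGCCCCC-3'
(b) 5'-UCCUAUUCUCGAGGACAUGCCUCUUACACGCCCCC-3'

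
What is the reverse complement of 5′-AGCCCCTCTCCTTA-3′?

5'-TAAGGAGAGGGGCT-3'

Complement each base (A↔T, G↔C): TCGGGGAGAGGAAT. Then reverse.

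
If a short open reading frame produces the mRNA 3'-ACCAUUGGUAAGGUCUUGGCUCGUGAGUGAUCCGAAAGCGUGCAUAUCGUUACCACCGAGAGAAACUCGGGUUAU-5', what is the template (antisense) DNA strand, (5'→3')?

5'-TGGTAACCATTCCAGAACCGAGCACTCACTAGGCTTTCGCACGTATAGCAATGGTGGCTCTCTTTGAGCCCAATA-3'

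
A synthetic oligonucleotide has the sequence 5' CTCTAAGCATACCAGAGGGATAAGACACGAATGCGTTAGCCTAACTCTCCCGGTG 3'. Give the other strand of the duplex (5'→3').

5'-CACCGGGAGAGTTAGGCTAACGCATTCGTGTCTTATCCCTCTGGTATGCTTAGAG-3'

Pairing A↔T and G↔C gives GAGATTCGTATGGTCTCCCTATTCTGTGCTTACGCAATCGGATTGAGAGGGCCAC, running 3'→5'. Reverse for the 5'→3' convention.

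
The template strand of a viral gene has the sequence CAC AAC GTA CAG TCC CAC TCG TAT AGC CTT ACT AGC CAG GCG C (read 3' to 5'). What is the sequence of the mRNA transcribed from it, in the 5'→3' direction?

5'-GUGUUGCAUGUCAGGGUGAGCAUAUCGGAAUGAUCGGUCCGCG-3'

Reading the template 3'→5' as shown, RNA polymerase pairs each base (A→U, T→A, G↔C) to build mRNA 5'→3' directly.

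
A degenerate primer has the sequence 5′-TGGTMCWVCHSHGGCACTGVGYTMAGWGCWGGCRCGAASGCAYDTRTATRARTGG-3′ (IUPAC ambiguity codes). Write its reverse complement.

5'-CCAYTYATAYAHRTGCSTTCGYGCCWGCWCTKARCBCAGTGCCDSDGBWGKACCA-3'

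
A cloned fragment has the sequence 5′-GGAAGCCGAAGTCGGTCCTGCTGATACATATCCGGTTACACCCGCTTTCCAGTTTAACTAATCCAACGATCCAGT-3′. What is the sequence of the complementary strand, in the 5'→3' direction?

5'-ACTGGATCGTTGGATTAGTTAAACTGGAAAGCGGGTGTAACCGGATATGTATCAGCAGGACCGACTTCGGCTTCC-3'

The complement of GGAAGCCGAAGTCGGTCCTGCTGATACATATCCGGTTACACCCGCTTTCCAGTTTAACTAATCCAACGATCCAGT is CCTTCGGCTTCAGCCAGGACGACTATGTATAGGCCAATGTGGGCGAAAGGTCAAATTGATTAGGTTGCTAGGTCA (A↔T, G↔C). DNA strands are antiparallel, so the complementary strand runs 3'→5'; reversing gives the 5'→3' form.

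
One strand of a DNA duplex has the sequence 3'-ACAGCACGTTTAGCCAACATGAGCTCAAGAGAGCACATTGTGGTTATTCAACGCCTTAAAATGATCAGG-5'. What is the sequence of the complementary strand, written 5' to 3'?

5'-TGTCGTGCAAATCGGTTGTACTCGAGTTCTCTCGTGTAACACCAATAAGTTGCGGAATTTTACTAGTCC-3'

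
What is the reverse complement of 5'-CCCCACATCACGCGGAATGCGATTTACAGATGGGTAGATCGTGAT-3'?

5′-ATCACGATCTACCCATCTGTAAATCGCATTCCGCGTGATGTGGGG-3′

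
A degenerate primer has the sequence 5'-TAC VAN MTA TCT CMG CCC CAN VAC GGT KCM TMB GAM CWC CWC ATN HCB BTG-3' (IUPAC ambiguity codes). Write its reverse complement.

Standard pairs A↔T, G↔C; ambiguity codes pair M↔K, W↔W, B↔V, H↔D, N↔N. Complement (ATGBTNKATAGAGKCGGGGTNBTGCCAMGKAKVCTKGWGGWGTANDGVVAC), then reverse for 5'→3'.

5'-CAVVGDNATGWGGWGKTCVKAKGMACCGTBNTGGGGCKGAGATAKNTBGTA-3'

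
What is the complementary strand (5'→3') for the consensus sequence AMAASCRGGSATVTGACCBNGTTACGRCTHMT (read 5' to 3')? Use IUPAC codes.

Standard pairs A↔T, G↔C; ambiguity codes pair R↔Y, M↔K, S↔S, B↔V, H↔D, N↔N. Complement (TKTTSGYCCSTABACTGGVNCAATGCYGADKA), then reverse for 5'→3'.

5'-AKDAGYCGTAACNVGGTCABATSCCYGSTTKT-3'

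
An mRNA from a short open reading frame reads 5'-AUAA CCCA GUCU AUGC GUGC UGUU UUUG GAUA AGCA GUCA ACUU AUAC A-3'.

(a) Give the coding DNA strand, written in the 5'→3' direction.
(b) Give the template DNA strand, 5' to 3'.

(a) 5'-ATAACCCAGTCTATGCGTGCTGTTTTTGGATAAGCAGTCAACTTATACA-3'
(b) 5'-TGTATAAGTTGACTGCTTATCCAAAAACAGCACGCATAGACTGGGTTAT-3'

(a) The coding strand matches the mRNA with U→T.
(b) The template strand is the reverse complement of the coding strand.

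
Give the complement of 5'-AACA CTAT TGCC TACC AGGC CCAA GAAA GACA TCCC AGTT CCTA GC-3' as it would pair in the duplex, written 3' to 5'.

3′-TTGTGATAACGGATGGTCCGGGTTCTTTCTGTAGGGTCAAGGATCG-5′

Base-pairing A↔T, G↔C gives the complement. The complementary strand is antiparallel, so paired with a 5'→3' strand it runs 3'→5'.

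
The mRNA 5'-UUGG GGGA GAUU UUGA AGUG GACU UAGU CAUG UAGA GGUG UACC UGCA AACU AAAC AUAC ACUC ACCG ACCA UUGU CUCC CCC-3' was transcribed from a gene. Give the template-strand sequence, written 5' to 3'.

Replace U with T to get the coding DNA strand: TTGGGGGAGATTTTGAAGTGGACTTAGTCATGTAGAGGTGTACCTGCAAACTAAACATACACTCACCGACCATTGTCTCCCCC. The template strand is its reverse complement (complement AACCCCCTCTAAAACTTCACCTGAATCAGTACATCTCCACATGGACGTTTGATTTGTATGTGAGTGGCTGGTAACAGAGGGGG, then reverse).

5'-GGGGGAGACAATGGTCGGTGAGTGTATGTTTAGTTTGCAGGTACACCTCTACATGACTAAGTCCACTTCAAAATCTCCCCCAA-3'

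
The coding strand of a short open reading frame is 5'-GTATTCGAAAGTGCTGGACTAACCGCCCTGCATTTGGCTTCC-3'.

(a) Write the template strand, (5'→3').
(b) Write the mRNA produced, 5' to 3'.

(a) 5′-GGAAGCCAAATGCAGGGCGGTTAGTCCAGCACTTTCGAATAC-3′
(b) 5'-GUAUUCGAAAGUGCUGGACUAACCGCCCUGCAUUUGGCUUCC-3'

(a) The template strand is the reverse complement of the coding strand: complement CATAAGCTTTCACGACCTGATTGGCGGGACGTAAACCGAAGG, then reverse.
(b) mRNA matches the coding strand with T→U.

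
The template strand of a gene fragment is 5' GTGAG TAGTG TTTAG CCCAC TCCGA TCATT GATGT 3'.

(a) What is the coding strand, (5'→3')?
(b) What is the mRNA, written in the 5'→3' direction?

(a) 5'-ACATCAATGATCGGAGTGGGCTAAACACTACTCAC-3'
(b) 5'-ACAUCAAUGAUCGGAGUGGGCUAAACACUACUCAC-3'

(a) The coding strand is the reverse complement of the template: complement CACTCATCACAAATCGGGTGAGGCTAGTAACTACA, then reverse.
(b) mRNA has the coding-strand sequence with T→U.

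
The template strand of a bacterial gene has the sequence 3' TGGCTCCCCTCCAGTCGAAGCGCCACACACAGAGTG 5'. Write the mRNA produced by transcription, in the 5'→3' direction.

Reading the template 3'→5' as shown, RNA polymerase pairs each base (A→U, T→A, G↔C) to build mRNA 5'→3' directly.

5'-ACCGAGGGGAGGUCAGCUUCGCGGUGUGUGUCUCAC-3'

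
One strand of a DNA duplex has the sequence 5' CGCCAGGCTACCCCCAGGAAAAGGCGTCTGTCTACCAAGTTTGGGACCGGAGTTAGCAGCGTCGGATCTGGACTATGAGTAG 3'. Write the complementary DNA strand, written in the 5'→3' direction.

The complement of CGCCAGGCTACCCCCAGGAAAAGGCGTCTGTCTACCAAGTTTGGGACCGGAGTTAGCAGCGTCGGATCTGGACTATGAGTAG is GCGGTCCGATGGGGGTCCTTTTCCGCAGACAGATGGTTCAAACCCTGGCCTCAATCGTCGCAGCCTAGACCTGATACTCATC (A↔T, G↔C). DNA strands are antiparallel, so the complementary strand runs 3'→5'; reversing gives the 5'→3' form.

5'-CTACTCATAGTCCAGATCCGACGCTGCTAACTCCGGTCCCAAACTTGGTAGACAGACGCCTTTTCCTGGGGGTAGCCTGGCG-3'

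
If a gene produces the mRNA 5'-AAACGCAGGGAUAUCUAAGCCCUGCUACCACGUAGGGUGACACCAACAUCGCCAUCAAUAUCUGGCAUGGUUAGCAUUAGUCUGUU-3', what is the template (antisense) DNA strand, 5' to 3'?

5′-AACAGACTAATGCTAACCATGCCAGATATTGATGGCGATGTTGGTGTCACCCTACGTGGTAGCAGGGCTTAGATATCCCTGCGTTT-3′

Replace U with T to get the coding DNA strand: AAACGCAGGGATATCTAAGCCCTGCTACCACGTAGGGTGACACCAACATCGCCATCAATATCTGGCATGGTTAGCATTAGTCTGTT. The template strand is its reverse complement (complement TTTGCGTCCCTATAGATTCGGGACGATGGTGCATCCCACTGTGGTTGTAGCGGTAGTTATAGACCGTACCAATCGTAATCAGACAA, then reverse).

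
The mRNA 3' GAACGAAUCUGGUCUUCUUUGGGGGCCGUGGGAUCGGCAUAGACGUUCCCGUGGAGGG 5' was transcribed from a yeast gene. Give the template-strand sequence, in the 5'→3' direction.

Written 5'→3' the mRNA is GGGAGGUGCCCUUGCAGAUACGGCUAGGGUGCCGGGGGUUUCUUCUGGUCUAAGCAAG, so the coding DNA strand is GGGAGGTGCCCTTGCAGATACGGCTAGGGTGCCGGGGGTTTCTTCTGGTCTAAGCAAG. The template is its reverse complement.

5'-CTTGCTTAGACCAGAAGAAACCCCCGGCACCCTAGCCGTATCTGCAAGGGCACCTCCC-3'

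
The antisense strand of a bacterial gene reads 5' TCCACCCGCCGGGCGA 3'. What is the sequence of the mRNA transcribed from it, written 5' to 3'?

5'-UCGCCCGGCGGGUGGA-3'

RNA polymerase reads the template 3'→5' and synthesizes mRNA 5'→3' by base-pairing (A→U, T→A, G↔C). The complement of the template is AGGTGGGCGGCCCGCT; antiparallel, so 5'→3' the coding strand is TCGCCCGGCGGGTGGA. Replace T with U for the mRNA.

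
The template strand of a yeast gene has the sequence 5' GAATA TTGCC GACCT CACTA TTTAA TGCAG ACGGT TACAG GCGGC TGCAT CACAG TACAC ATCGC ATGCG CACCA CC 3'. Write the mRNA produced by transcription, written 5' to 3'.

5'-GGUGGUGCGCAUGCGAUGUGUACUGUGAUGCAGCCGCCUGUAACCGUCUGCAUUAAAUAGUGAGGUCGGCAAUAUUC-3'

RNA polymerase reads the template 3'→5' and synthesizes mRNA 5'→3' by base-pairing (A→U, T→A, G↔C). The complement of the template is CTTATAACGGCTGGAGTGATAAATTACGTCTGCCAATGTCCGCCGACGTAGTGTCATGTGTAGCGTACGCGTGGTGG; antiparallel, so 5'→3' the coding strand is GGTGGTGCGCATGCGATGTGTACTGTGATGCAGCCGCCTGTAACCGTCTGCATTAAATAGTGAGGTCGGCAATATTC. Replace T with U for the mRNA.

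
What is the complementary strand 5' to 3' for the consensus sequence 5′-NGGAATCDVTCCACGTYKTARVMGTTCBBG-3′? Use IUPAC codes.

Standard pairs A↔T, G↔C; ambiguity codes pair R↔Y, M↔K, B↔V, D↔H, N↔N. Complement (NCCTTAGHBAGGTGCARMATYBKCAAGVVC), then reverse for 5'→3'.

5'-CVVGAACKBYTAMRACGTGGABHGATTCCN-3'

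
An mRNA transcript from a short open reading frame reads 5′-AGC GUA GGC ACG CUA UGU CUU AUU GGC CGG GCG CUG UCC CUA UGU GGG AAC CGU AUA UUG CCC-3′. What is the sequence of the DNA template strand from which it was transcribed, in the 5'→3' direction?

Replace U with T to get the coding DNA strand: AGCGTAGGCACGCTATGTCTTATTGGCCGGGCGCTGTCCCTATGTGGGAACCGTATATTGCCC. The template strand is its reverse complement (complement TCGCATCCGTGCGATACAGAATAACCGGCCCGCGACAGGGATACACCCTTGGCATATAACGGG, then reverse).

5′-GGGCAATATACGGTTCCCACATAGGGACAGCGCCCGGCCAATAAGACATAGCGTGCCTACGCT-3′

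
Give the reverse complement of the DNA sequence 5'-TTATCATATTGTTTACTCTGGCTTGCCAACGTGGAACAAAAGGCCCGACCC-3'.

5'-GGGTCGGGCCTTTTGTTCCACGTTGGCAAGCCAGAGTAAACAATATGATAA-3'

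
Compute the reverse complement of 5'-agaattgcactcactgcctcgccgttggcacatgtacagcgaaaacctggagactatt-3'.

5'-AATAGTCTCCAGGTTTTCGCTGTACATGTGCCAACGGCGAGGCAGTGAGTGCAATTCT-3'

Complement each base (A↔T, G↔C): TCTTAACGTGAGTGACGGAGCGGCAACCGTGTACATGTCGCTTTTGGACCTCTGATAA. Then reverse.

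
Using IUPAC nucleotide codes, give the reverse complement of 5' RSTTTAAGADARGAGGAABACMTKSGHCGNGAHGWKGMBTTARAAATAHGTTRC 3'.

Standard pairs A↔T, G↔C; ambiguity codes pair R↔Y, M↔K, W↔W, S↔S, B↔V, D↔H, N↔N. Complement (YSAAATTCTHTYCTCCTTVTGKAMSCDGCNCTDCWMCKVAATYTTTATDCAAYG), then reverse for 5'→3'.

5'-GYAACDTATTTYTAAVKCMWCDTCNCGDCSMAKGTVTTCCTCYTHTCTTAAASY-3'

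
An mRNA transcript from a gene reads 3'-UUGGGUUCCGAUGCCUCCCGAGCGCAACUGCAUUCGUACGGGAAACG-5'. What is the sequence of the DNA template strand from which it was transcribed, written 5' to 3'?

Written 5'→3' the mRNA is GCAAAGGGCAUGCUUACGUCAACGCGAGCCCUCCGUAGCCUUGGGUU, so the coding DNA strand is GCAAAGGGCATGCTTACGTCAACGCGAGCCCTCCGTAGCCTTGGGTT. The template is its reverse complement.

5'-AACCCAAGGCTACGGAGGGCTCGCGTTGACGTAAGCATGCCCTTTGC-3'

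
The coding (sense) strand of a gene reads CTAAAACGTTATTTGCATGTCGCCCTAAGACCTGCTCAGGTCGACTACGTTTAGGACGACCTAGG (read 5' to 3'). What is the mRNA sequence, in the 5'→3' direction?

The mRNA is synthesized from the template strand, so it matches the coding strand with T replaced by U.

5'-CUAAAACGUUAUUUGCAUGUCGCCCUAAGACCUGCUCAGGUCGACUACGUUUAGGACGACCUAGG-3'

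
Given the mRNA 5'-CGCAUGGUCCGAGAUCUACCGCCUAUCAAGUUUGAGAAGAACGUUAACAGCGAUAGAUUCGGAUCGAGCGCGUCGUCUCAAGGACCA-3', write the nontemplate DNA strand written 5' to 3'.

5′-CGCATGGTCCGAGATCTACCGCCTATCAAGTTTGAGAAGAACGTTAACAGCGATAGATTCGGATCGAGCGCGTCGTCTCAAGGACCA-3′

The coding DNA strand has the same 5'→3' sequence as the mRNA with U replaced by T.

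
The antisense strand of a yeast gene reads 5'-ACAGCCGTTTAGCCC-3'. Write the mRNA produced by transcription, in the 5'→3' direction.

5′-GGGCUAAACGGCUGU-3′

RNA polymerase reads the template 3'→5' and synthesizes mRNA 5'→3' by base-pairing (A→U, T→A, G↔C). The complement of the template is TGTCGGCAAATCGGG; antiparallel, so 5'→3' the coding strand is GGGCTAAACGGCTGT. Replace T with U for the mRNA.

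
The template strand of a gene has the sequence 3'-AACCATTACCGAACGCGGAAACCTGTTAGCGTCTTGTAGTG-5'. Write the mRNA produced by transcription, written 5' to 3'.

Reading the template 3'→5' as shown, RNA polymerase pairs each base (A→U, T→A, G↔C) to build mRNA 5'→3' directly.

5'-UUGGUAAUGGCUUGCGCCUUUGGACAAUCGCAGAACAUCAC-3'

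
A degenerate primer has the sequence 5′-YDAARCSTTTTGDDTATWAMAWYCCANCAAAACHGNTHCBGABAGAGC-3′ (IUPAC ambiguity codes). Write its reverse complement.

Standard pairs A↔T, G↔C; ambiguity codes pair R↔Y, M↔K, W↔W, S↔S, B↔V, D↔H, N↔N. Complement (RHTTYGSAAAACHHATAWTKTWRGGTNGTTTTGDCNADGVCTVTCTCG), then reverse for 5'→3'.

5'-GCTCTVTCVGDANCDGTTTTGNTGGRWTKTWATAHHCAAAASGYTTHR-3'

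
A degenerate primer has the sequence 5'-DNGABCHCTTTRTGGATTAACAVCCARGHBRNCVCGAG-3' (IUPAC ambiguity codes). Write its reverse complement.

5'-CTCGBGNYVDCYTGGBTGTTAATCCAYAAAGDGVTCNH-3'

Standard pairs A↔T, G↔C; ambiguity codes pair R↔Y, B↔V, D↔H, N↔N. Complement (HNCTVGDGAAAYACCTAATTGTBGGTYCDVYNGBGCTC), then reverse for 5'→3'.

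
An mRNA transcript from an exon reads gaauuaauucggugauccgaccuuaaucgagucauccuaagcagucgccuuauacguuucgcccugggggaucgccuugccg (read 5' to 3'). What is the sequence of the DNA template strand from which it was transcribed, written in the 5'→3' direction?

5'-CGGCAAGGCGATCCCCCAGGGCGAAACGTATAAGGCGACTGCTTAGGATGACTCGATTAAGGTCGGATCACCGAATTAATTC-3'

Replace U with T to get the coding DNA strand: GAATTAATTCGGTGATCCGACCTTAATCGAGTCATCCTAAGCAGTCGCCTTATACGTTTCGCCCTGGGGGATCGCCTTGCCG. The template strand is its reverse complement (complement CTTAATTAAGCCACTAGGCTGGAATTAGCTCAGTAGGATTCGTCAGCGGAATATGCAAAGCGGGACCCCCTAGCGGAACGGC, then reverse).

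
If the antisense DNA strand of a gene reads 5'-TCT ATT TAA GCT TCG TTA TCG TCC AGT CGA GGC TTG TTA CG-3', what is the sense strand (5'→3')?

5′-CGTAACAAGCCTCGACTGGACGATAACGAAGCTTAAATAGA-3′

The coding strand is complementary and antiparallel to the template: take the complement (A↔T, G↔C) and reverse.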